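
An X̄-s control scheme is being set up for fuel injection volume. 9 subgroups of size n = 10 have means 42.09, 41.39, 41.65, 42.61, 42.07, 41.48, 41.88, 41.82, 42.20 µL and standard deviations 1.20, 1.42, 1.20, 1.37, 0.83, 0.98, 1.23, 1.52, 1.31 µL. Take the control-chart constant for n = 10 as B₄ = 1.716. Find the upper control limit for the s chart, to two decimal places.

s̄ = (1.20 + 1.42 + 1.20 + 1.37 + 0.83 + 0.98 + 1.23 + 1.52 + 1.31) / 9 = 1.2289
UCL_s = B₄·s̄ = 1.716 × 1.2289 = 2.1088

2.11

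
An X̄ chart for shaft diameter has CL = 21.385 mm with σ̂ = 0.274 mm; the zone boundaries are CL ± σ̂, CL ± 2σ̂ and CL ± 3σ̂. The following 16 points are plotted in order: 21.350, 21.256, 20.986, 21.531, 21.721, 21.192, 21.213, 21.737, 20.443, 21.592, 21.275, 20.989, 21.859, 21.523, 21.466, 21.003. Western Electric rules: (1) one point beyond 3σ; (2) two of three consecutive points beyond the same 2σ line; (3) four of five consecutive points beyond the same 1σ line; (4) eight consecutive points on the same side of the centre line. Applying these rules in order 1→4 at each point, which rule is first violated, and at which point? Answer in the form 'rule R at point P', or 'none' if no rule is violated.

rule 1 at point 9

Zone of each point (C = within 1σ̂, B = 1σ̂–2σ̂, A = 2σ̂–3σ̂, * = beyond 3σ̂; sign = side of CL): 1:-C, 2:-C, 3:-B, 4:+C, 5:+B, 6:-C, 7:-C, 8:+B, 9:-*, 10:+C, 11:-C, 12:-B, 13:+B, 14:+C, 15:+C, 16:-B
Rule 1 (one point beyond the 3σ limits) is satisfied at point 9.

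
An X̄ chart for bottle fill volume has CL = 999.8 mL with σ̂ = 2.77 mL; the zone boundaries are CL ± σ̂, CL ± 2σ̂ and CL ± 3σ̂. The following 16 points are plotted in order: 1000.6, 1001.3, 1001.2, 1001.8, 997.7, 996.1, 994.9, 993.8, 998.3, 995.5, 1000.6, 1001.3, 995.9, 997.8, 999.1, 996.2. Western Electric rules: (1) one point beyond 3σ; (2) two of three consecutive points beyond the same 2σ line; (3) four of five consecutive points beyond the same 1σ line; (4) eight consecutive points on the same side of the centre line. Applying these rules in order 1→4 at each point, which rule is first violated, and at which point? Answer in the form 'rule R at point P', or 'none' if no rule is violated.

rule 3 at point 10

Zone of each point (C = within 1σ̂, B = 1σ̂–2σ̂, A = 2σ̂–3σ̂, * = beyond 3σ̂; sign = side of CL): 1:+C, 2:+C, 3:+C, 4:+C, 5:-C, 6:-B, 7:-B, 8:-A, 9:-C, 10:-B, 11:+C, 12:+C, 13:-B, 14:-C, 15:-C, 16:-B
Rule 3 (four of five consecutive points beyond the same 1σ limit) is satisfied at point 10.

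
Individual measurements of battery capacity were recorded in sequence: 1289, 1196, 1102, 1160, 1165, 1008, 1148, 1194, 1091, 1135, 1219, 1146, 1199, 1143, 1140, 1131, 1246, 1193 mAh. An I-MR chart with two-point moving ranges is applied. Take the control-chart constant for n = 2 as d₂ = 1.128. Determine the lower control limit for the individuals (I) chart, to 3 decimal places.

975.844

X̄ = (1289 + 1196 + 1102 + 1160 + 1165 + 1008 + 1148 + 1194 + 1091 + 1135 + 1219 + 1146 + 1199 + 1143 + 1140 + 1131 + 1246 + 1193) / 18 = 1161.3889
Moving ranges: 93, 94, 58, 5, 157, 140, 46, 103, 44, 84, 73, 53, 56, 3, 9, 115, 53; M̄R̄ = 1186.0000 / 17 = 69.7647
LCL = X̄ − 3·M̄R̄/d₂ = 1161.3889 − 3 × 69.7647 / 1.128 = 975.8445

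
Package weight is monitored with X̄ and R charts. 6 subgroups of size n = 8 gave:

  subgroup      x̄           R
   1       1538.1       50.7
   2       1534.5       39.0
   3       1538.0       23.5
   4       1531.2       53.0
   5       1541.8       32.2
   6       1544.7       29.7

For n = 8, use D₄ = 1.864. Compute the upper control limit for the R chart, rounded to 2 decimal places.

R̄ = (50.7 + 39.0 + 23.5 + 53.0 + 32.2 + 29.7) / 6 = 228.1000 / 6 = 38.0167
UCL_R = D₄·R̄ = 1.864 × 38.0167 = 70.8631

70.86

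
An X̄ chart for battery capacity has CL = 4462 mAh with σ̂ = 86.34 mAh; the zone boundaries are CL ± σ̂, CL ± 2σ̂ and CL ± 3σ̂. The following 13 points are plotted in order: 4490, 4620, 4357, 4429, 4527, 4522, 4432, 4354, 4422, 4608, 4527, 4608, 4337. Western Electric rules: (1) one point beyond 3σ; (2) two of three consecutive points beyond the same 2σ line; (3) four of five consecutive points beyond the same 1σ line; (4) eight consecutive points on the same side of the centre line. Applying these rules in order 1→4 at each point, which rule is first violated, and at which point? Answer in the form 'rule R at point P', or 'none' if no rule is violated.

none

Zone of each point (C = within 1σ̂, B = 1σ̂–2σ̂, A = 2σ̂–3σ̂, * = beyond 3σ̂; sign = side of CL): 1:+C, 2:+B, 3:-B, 4:-C, 5:+C, 6:+C, 7:-C, 8:-B, 9:-C, 10:+B, 11:+C, 12:+B, 13:-B
No rule fires across all 13 points.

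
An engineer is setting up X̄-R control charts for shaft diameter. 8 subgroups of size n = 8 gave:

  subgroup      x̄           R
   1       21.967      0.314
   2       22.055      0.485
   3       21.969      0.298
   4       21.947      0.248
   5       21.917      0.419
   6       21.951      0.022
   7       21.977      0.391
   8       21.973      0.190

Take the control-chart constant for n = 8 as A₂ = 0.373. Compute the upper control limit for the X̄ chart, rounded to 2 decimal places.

X̄̄ = (21.967 + 22.055 + 21.969 + 21.947 + 21.917 + 21.951 + 21.977 + 21.973) / 8 = 175.7560 / 8 = 21.9695
R̄ = (0.314 + 0.485 + 0.298 + 0.248 + 0.419 + 0.022 + 0.391 + 0.190) / 8 = 2.3670 / 8 = 0.2959
UCL = X̄̄ + A₂·R̄ = 21.9695 + 0.373 × 0.2959 = 22.0799

22.08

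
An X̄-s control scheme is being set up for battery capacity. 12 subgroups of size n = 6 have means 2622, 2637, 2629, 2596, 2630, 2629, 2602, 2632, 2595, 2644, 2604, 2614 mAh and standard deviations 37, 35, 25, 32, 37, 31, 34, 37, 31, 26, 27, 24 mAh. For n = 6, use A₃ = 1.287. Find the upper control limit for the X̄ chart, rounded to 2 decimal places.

2659.83

X̄̄ = (2622 + 2637 + 2629 + 2596 + 2630 + 2629 + 2602 + 2632 + 2595 + 2644 + 2604 + 2614) / 12 = 2619.5000
s̄ = (37 + 35 + 25 + 32 + 37 + 31 + 34 + 37 + 31 + 26 + 27 + 24) / 12 = 31.3333
UCL = X̄̄ + A₃·s̄ = 2619.5000 + 1.287 × 31.3333 = 2659.8260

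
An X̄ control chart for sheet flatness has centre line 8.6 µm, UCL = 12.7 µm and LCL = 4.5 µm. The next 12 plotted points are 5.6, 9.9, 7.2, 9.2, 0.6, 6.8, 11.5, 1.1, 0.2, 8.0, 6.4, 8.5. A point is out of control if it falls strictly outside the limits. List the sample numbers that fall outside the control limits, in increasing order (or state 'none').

5, 8, 9

Compare each point to [4.5, 12.7]: sample 5 = 0.6 < LCL; sample 8 = 1.1 < LCL; sample 9 = 0.2 < LCL.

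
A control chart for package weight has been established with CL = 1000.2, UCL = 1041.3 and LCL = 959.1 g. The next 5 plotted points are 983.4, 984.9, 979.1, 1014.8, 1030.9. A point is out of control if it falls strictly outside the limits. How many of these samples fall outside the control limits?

0

All 5 points lie within [959.1, 1041.3].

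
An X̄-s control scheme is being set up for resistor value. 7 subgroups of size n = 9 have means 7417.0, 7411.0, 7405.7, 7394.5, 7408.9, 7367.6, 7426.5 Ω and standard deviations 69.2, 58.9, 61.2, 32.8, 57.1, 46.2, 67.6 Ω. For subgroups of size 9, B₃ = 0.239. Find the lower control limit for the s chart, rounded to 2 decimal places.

s̄ = (69.2 + 58.9 + 61.2 + 32.8 + 57.1 + 46.2 + 67.6) / 7 = 56.1429
LCL_s = B₃·s̄ = 0.239 × 56.1429 = 13.4181

13.42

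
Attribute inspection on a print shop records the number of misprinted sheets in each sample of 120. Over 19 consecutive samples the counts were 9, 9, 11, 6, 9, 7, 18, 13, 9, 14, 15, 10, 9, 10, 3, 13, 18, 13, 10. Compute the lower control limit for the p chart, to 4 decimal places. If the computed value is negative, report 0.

0.0118

p̄ = Σdᵢ / (k·n) = 206 / (19 × 120) = 0.09035
LCL = p̄ − 3·√(p̄(1−p̄)/n) = 0.09035 − 3 × 0.02617 = 0.01184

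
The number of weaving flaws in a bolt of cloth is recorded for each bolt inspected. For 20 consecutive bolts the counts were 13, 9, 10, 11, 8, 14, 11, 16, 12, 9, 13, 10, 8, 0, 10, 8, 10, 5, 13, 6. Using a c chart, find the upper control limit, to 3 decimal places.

c̄ = (13 + 9 + 10 + 11 + 8 + 14 + 11 + 16 + 12 + 9 + 13 + 10 + 8 + 0 + 10 + 8 + 10 + 5 + 13 + 6) / 20 = 196 / 20 = 9.8000
UCL = c̄ + 3√c̄ = 9.8000 + 3 × √9.8000 = 9.8000 + 3 × 3.1305 = 19.1915

19.191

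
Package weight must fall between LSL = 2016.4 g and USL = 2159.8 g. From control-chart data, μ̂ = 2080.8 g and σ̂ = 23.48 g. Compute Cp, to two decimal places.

1.02

Cp = (USL − LSL) / (6σ̂) = (2159.8 − 2016.4) / (6 × 23.48) = 143.4000 / 140.8800 = 1.0179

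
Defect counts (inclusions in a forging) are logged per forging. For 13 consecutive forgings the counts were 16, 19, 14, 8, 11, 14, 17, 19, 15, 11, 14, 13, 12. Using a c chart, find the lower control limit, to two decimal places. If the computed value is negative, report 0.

c̄ = (16 + 19 + 14 + 8 + 11 + 14 + 17 + 19 + 15 + 11 + 14 + 13 + 12) / 13 = 183 / 13 = 14.0769
LCL = c̄ − 3√c̄ = 14.0769 − 3 × 3.7519 = 2.8212

2.82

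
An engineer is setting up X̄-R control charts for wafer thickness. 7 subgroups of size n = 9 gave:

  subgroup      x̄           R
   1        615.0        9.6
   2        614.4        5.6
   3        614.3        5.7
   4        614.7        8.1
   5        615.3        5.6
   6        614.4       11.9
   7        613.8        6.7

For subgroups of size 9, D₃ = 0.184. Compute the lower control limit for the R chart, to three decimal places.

R̄ = (9.6 + 5.6 + 5.7 + 8.1 + 5.6 + 11.9 + 6.7) / 7 = 53.2000 / 7 = 7.6000
LCL_R = D₃·R̄ = 0.184 × 7.6000 = 1.3984

1.398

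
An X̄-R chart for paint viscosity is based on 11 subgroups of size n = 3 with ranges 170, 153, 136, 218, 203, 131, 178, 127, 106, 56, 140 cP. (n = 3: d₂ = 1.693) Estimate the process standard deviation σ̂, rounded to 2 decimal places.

86.88

R̄ = (170 + 153 + 136 + 218 + 203 + 131 + 178 + 127 + 106 + 56 + 140) / 11 = 147.0909
σ̂ = R̄ / d₂ = 147.0909 / 1.693 = 86.8818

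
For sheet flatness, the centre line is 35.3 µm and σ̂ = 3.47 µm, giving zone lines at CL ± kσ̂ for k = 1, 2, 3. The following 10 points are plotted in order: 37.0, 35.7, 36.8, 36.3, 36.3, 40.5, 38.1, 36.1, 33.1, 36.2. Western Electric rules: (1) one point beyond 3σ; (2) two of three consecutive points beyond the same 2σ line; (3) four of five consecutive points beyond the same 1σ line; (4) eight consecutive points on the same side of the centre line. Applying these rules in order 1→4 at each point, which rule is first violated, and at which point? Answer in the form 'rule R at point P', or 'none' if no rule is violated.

Zone of each point (C = within 1σ̂, B = 1σ̂–2σ̂, A = 2σ̂–3σ̂, * = beyond 3σ̂; sign = side of CL): 1:+C, 2:+C, 3:+C, 4:+C, 5:+C, 6:+B, 7:+C, 8:+C, 9:-C, 10:+C
Rule 4 (eight consecutive points on the same side of the centre line) is satisfied at point 8.

rule 4 at point 8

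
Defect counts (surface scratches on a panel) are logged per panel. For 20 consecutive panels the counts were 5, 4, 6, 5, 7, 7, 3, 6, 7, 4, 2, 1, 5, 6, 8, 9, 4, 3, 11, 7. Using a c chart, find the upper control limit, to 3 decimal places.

c̄ = (5 + 4 + 6 + 5 + 7 + 7 + 3 + 6 + 7 + 4 + 2 + 1 + 5 + 6 + 8 + 9 + 4 + 3 + 11 + 7) / 20 = 110 / 20 = 5.5000
UCL = c̄ + 3√c̄ = 5.5000 + 3 × √5.5000 = 5.5000 + 3 × 2.3452 = 12.5356

12.536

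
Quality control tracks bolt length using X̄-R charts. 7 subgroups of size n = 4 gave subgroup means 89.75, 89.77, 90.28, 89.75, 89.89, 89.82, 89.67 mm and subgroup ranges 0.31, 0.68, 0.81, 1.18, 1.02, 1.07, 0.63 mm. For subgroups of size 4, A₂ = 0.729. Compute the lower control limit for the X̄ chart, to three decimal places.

X̄̄ = (89.75 + 89.77 + 90.28 + 89.75 + 89.89 + 89.82 + 89.67) / 7 = 628.9300 / 7 = 89.8471
R̄ = (0.31 + 0.68 + 0.81 + 1.18 + 1.02 + 1.07 + 0.63) / 7 = 5.7000 / 7 = 0.8143
LCL = X̄̄ − A₂·R̄ = 89.8471 − 0.729 × 0.8143 = 89.2535

89.254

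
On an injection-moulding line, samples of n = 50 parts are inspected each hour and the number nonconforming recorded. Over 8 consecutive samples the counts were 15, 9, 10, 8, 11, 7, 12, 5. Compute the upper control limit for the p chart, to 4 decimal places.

p̄ = Σdᵢ / (k·n) = 77 / (8 × 50) = 0.19250
UCL = p̄ + 3·√(p̄(1−p̄)/n) = 0.19250 + 3 × √(0.19250×0.80750/50) = 0.19250 + 3 × 0.05576 = 0.35977

0.3598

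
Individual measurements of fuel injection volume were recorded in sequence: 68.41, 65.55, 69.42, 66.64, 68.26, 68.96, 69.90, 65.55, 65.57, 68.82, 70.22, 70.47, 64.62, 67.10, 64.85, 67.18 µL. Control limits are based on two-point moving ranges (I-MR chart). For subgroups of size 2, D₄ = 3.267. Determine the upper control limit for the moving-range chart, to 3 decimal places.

7.612

Moving ranges: 2.86, 3.87, 2.78, 1.62, 0.70, 0.94, 4.35, 0.02, 3.25, 1.40, 0.25, 5.85, 2.48, 2.25, 2.33; M̄R̄ = 34.9500 / 15 = 2.3300
UCL_MR = D₄·M̄R̄ = 3.267 × 2.3300 = 7.6121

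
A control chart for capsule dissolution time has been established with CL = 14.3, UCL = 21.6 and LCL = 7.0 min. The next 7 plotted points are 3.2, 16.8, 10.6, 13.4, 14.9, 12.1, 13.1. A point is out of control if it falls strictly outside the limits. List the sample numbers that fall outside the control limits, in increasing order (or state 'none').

Compare each point to [7.0, 21.6]: sample 1 = 3.2 < LCL.

1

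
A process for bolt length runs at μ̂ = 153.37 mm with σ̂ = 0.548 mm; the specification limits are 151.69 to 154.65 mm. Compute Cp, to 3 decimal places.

0.900

Cp = (USL − LSL) / (6σ̂) = (154.65 − 151.69) / (6 × 0.548) = 2.9600 / 3.2880 = 0.9002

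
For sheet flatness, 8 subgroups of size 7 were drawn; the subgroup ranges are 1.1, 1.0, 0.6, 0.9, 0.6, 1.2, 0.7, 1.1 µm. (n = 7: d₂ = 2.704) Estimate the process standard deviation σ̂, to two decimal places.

0.33

R̄ = (1.1 + 1.0 + 0.6 + 0.9 + 0.6 + 1.2 + 0.7 + 1.1) / 8 = 0.9000
σ̂ = R̄ / d₂ = 0.9000 / 2.704 = 0.3328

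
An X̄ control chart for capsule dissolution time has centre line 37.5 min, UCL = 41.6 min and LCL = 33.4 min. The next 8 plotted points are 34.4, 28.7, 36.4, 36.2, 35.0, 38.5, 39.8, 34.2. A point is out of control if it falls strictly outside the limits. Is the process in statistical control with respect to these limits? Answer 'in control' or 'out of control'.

Compare each point to [33.4, 41.6]: sample 2 = 28.7 < LCL.

out of control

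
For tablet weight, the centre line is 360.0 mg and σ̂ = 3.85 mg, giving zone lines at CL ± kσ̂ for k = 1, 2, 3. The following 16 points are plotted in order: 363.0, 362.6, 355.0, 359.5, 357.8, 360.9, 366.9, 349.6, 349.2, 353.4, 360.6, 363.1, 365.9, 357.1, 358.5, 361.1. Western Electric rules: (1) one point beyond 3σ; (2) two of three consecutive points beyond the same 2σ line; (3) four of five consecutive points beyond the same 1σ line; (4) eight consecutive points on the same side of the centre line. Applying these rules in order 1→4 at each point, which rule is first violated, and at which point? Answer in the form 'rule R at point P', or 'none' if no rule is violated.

Zone of each point (C = within 1σ̂, B = 1σ̂–2σ̂, A = 2σ̂–3σ̂, * = beyond 3σ̂; sign = side of CL): 1:+C, 2:+C, 3:-B, 4:-C, 5:-C, 6:+C, 7:+B, 8:-A, 9:-A, 10:-B, 11:+C, 12:+C, 13:+B, 14:-C, 15:-C, 16:+C
Rule 2 (two of three consecutive points beyond the same 2σ limit) is satisfied at point 9.

rule 2 at point 9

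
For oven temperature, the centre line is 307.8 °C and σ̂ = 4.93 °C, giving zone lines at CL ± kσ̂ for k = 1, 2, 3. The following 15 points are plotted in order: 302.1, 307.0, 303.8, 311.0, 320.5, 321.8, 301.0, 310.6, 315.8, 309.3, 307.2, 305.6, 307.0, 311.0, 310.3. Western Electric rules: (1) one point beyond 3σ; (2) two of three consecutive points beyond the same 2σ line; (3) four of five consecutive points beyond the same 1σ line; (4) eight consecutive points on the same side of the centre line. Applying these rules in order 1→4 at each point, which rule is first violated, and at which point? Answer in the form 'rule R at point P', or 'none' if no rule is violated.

Zone of each point (C = within 1σ̂, B = 1σ̂–2σ̂, A = 2σ̂–3σ̂, * = beyond 3σ̂; sign = side of CL): 1:-B, 2:-C, 3:-C, 4:+C, 5:+A, 6:+A, 7:-B, 8:+C, 9:+B, 10:+C, 11:-C, 12:-C, 13:-C, 14:+C, 15:+C
Rule 2 (two of three consecutive points beyond the same 2σ limit) is satisfied at point 6.

rule 2 at point 6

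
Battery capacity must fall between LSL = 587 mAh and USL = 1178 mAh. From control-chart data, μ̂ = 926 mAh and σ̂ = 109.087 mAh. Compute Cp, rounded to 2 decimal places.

0.90

Cp = (USL − LSL) / (6σ̂) = (1178 − 587) / (6 × 109.087) = 591.0000 / 654.5220 = 0.9029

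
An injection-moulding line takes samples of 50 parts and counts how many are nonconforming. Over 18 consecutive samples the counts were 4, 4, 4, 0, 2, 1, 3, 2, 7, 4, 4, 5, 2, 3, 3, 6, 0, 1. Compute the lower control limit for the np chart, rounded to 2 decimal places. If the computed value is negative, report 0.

p̄ = Σdᵢ / (k·n) = 55 / (18 × 50) = 0.06111
LCL = np̄ − 3·√(np̄(1−p̄)) = 3.0556 − 3 × 1.6938 = -2.0257 → 0 (negative, so LCL = 0)

0.00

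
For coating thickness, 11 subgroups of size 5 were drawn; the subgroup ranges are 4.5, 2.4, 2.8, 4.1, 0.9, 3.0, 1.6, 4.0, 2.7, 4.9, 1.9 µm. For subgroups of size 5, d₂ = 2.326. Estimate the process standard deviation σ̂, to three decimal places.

R̄ = (4.5 + 2.4 + 2.8 + 4.1 + 0.9 + 3.0 + 1.6 + 4.0 + 2.7 + 4.9 + 1.9) / 11 = 2.9818
σ̂ = R̄ / d₂ = 2.9818 / 2.326 = 1.2820

1.282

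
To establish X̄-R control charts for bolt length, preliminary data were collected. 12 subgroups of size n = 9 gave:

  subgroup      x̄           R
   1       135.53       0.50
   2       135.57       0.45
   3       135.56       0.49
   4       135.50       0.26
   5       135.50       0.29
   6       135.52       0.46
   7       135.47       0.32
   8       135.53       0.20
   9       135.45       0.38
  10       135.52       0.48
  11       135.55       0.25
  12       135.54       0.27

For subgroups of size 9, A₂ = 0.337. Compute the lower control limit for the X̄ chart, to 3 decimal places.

135.398

X̄̄ = (135.53 + 135.57 + 135.56 + 135.50 + 135.50 + 135.52 + 135.47 + 135.53 + 135.45 + 135.52 + 135.55 + 135.54) / 12 = 1626.2400 / 12 = 135.5200
R̄ = (0.50 + 0.45 + 0.49 + 0.26 + 0.29 + 0.46 + 0.32 + 0.20 + 0.38 + 0.48 + 0.25 + 0.27) / 12 = 4.3500 / 12 = 0.3625
LCL = X̄̄ − A₂·R̄ = 135.5200 − 0.337 × 0.3625 = 135.3978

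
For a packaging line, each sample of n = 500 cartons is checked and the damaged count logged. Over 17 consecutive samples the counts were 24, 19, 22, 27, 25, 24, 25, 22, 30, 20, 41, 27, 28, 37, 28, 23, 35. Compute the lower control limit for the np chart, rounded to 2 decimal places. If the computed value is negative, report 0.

p̄ = Σdᵢ / (k·n) = 457 / (17 × 500) = 0.05376
LCL = np̄ − 3·√(np̄(1−p̄)) = 26.8824 − 3 × 5.0435 = 11.7518

11.75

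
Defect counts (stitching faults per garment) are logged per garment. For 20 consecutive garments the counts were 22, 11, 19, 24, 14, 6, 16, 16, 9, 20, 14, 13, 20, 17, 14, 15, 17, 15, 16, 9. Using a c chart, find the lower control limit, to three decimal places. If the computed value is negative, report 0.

3.596

c̄ = (22 + 11 + 19 + 24 + 14 + 6 + 16 + 16 + 9 + 20 + 14 + 13 + 20 + 17 + 14 + 15 + 17 + 15 + 16 + 9) / 20 = 307 / 20 = 15.3500
LCL = c̄ − 3√c̄ = 15.3500 − 3 × 3.9179 = 3.5963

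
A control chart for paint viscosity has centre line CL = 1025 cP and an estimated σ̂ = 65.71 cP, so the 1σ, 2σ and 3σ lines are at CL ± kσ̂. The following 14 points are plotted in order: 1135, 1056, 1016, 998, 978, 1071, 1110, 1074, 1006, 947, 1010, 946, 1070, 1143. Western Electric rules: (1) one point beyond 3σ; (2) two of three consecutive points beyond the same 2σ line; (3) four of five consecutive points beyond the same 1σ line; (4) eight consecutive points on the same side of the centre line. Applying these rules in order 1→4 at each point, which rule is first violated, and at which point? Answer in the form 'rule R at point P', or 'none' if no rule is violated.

none

Zone of each point (C = within 1σ̂, B = 1σ̂–2σ̂, A = 2σ̂–3σ̂, * = beyond 3σ̂; sign = side of CL): 1:+B, 2:+C, 3:-C, 4:-C, 5:-C, 6:+C, 7:+B, 8:+C, 9:-C, 10:-B, 11:-C, 12:-B, 13:+C, 14:+B
No rule fires across all 14 points.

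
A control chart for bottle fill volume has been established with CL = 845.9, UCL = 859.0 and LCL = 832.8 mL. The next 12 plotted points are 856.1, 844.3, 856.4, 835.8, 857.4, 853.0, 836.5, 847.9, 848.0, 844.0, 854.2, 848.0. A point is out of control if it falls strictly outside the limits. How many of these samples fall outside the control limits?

0

All 12 points lie within [832.8, 859.0].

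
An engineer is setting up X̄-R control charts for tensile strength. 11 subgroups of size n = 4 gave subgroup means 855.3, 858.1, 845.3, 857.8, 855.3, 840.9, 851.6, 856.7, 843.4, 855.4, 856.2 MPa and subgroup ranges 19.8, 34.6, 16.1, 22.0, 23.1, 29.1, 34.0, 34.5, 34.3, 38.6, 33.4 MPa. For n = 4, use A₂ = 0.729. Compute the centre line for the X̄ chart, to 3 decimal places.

852.364

X̄̄ = (855.3 + 858.1 + 845.3 + 857.8 + 855.3 + 840.9 + 851.6 + 856.7 + 843.4 + 855.4 + 856.2) / 11 = 9376.0000 / 11 = 852.3636
CL = X̄̄ = 852.3636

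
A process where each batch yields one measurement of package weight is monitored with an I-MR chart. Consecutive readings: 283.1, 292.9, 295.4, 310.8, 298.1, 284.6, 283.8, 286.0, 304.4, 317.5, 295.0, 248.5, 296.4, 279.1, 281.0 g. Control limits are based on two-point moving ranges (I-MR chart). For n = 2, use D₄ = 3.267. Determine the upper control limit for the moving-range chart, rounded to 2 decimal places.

Moving ranges: 9.8, 2.5, 15.4, 12.7, 13.5, 0.8, 2.2, 18.4, 13.1, 22.5, 46.5, 47.9, 17.3, 1.9; M̄R̄ = 224.5000 / 14 = 16.0357
UCL_MR = D₄·M̄R̄ = 3.267 × 16.0357 = 52.3887

52.39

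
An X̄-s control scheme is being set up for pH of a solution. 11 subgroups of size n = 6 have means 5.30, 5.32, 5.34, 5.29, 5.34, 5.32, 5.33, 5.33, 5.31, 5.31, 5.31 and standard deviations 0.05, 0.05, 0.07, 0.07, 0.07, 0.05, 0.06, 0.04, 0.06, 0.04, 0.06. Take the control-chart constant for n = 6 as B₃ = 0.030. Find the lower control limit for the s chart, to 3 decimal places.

s̄ = (0.05 + 0.05 + 0.07 + 0.07 + 0.07 + 0.05 + 0.06 + 0.04 + 0.06 + 0.04 + 0.06) / 11 = 0.0564
LCL_s = B₃·s̄ = 0.030 × 0.0564 = 0.0017

0.002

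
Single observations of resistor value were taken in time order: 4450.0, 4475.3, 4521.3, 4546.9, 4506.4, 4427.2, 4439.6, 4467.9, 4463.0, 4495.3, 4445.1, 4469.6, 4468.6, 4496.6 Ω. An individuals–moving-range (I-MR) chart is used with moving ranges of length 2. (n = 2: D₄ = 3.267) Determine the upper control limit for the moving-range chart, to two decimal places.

Moving ranges: 25.3, 46.0, 25.6, 40.5, 79.2, 12.4, 28.3, 4.9, 32.3, 50.2, 24.5, 1.0, 28.0; M̄R̄ = 398.2000 / 13 = 30.6308
UCL_MR = D₄·M̄R̄ = 3.267 × 30.6308 = 100.0707

100.07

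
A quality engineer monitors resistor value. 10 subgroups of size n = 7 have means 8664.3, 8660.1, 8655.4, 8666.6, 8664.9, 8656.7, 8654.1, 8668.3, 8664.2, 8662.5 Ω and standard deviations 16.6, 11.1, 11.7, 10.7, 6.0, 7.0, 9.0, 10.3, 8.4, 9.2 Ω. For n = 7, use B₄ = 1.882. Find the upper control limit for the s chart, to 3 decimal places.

18.820

s̄ = (16.6 + 11.1 + 11.7 + 10.7 + 6.0 + 7.0 + 9.0 + 10.3 + 8.4 + 9.2) / 10 = 10.0000
UCL_s = B₄·s̄ = 1.882 × 10.0000 = 18.8200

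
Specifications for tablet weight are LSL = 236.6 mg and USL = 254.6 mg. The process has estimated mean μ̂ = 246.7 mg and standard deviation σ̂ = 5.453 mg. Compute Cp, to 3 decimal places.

Cp = (USL − LSL) / (6σ̂) = (254.6 − 236.6) / (6 × 5.453) = 18.0000 / 32.7180 = 0.5502

0.550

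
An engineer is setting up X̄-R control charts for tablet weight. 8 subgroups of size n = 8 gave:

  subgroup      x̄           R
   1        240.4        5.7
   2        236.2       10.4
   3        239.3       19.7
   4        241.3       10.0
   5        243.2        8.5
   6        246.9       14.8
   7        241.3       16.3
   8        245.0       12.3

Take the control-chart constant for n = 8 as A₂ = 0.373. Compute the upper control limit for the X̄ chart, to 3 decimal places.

246.255

X̄̄ = (240.4 + 236.2 + 239.3 + 241.3 + 243.2 + 246.9 + 241.3 + 245.0) / 8 = 1933.6000 / 8 = 241.7000
R̄ = (5.7 + 10.4 + 19.7 + 10.0 + 8.5 + 14.8 + 16.3 + 12.3) / 8 = 97.7000 / 8 = 12.2125
UCL = X̄̄ + A₂·R̄ = 241.7000 + 0.373 × 12.2125 = 246.2553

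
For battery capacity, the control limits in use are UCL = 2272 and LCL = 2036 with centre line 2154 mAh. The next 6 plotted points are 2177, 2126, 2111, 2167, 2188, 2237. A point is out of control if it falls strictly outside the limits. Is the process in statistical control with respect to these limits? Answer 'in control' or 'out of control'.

All 6 points lie within [2036, 2272].

in control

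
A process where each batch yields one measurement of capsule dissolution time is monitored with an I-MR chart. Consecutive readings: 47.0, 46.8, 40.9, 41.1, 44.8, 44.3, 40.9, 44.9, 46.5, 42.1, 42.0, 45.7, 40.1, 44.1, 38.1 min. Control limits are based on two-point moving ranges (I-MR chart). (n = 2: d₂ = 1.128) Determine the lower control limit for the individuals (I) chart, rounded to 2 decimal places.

X̄ = (47.0 + 46.8 + 40.9 + 41.1 + 44.8 + 44.3 + 40.9 + 44.9 + 46.5 + 42.1 + 42.0 + 45.7 + 40.1 + 44.1 + 38.1) / 15 = 43.2867
Moving ranges: 0.2, 5.9, 0.2, 3.7, 0.5, 3.4, 4.0, 1.6, 4.4, 0.1, 3.7, 5.6, 4.0, 6.0; M̄R̄ = 43.3000 / 14 = 3.0929
LCL = X̄ − 3·M̄R̄/d₂ = 43.2867 − 3 × 3.0929 / 1.128 = 35.0610

35.06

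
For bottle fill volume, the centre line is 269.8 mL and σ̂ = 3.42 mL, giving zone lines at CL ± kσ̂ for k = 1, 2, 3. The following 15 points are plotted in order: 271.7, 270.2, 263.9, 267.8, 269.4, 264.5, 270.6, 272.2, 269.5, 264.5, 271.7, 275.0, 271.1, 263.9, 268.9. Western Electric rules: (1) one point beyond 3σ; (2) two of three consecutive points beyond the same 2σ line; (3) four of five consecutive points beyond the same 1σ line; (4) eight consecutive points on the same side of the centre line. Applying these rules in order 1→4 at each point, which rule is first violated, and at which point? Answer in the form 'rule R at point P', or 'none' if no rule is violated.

none

Zone of each point (C = within 1σ̂, B = 1σ̂–2σ̂, A = 2σ̂–3σ̂, * = beyond 3σ̂; sign = side of CL): 1:+C, 2:+C, 3:-B, 4:-C, 5:-C, 6:-B, 7:+C, 8:+C, 9:-C, 10:-B, 11:+C, 12:+B, 13:+C, 14:-B, 15:-C
No rule fires across all 15 points.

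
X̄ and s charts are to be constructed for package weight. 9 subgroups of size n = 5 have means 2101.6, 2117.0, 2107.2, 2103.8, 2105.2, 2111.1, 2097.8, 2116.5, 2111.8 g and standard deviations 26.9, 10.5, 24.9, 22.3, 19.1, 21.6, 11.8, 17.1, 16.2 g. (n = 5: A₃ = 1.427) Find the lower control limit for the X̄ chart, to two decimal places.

2080.98

X̄̄ = (2101.6 + 2117.0 + 2107.2 + 2103.8 + 2105.2 + 2111.1 + 2097.8 + 2116.5 + 2111.8) / 9 = 2108.0000
s̄ = (26.9 + 10.5 + 24.9 + 22.3 + 19.1 + 21.6 + 11.8 + 17.1 + 16.2) / 9 = 18.9333
LCL = X̄̄ − A₃·s̄ = 2108.0000 − 1.427 × 18.9333 = 2080.9821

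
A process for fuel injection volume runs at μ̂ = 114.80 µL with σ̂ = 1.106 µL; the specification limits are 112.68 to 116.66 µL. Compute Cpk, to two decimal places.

0.56

Cpu = (USL − μ̂) / (3σ̂) = (116.66 − 114.80) / (3 × 1.106) = 0.5606; Cpl = (μ̂ − LSL) / (3σ̂) = (114.80 − 112.68) / (3 × 1.106) = 0.6389; Cpk = min(Cpu, Cpl) = 0.5606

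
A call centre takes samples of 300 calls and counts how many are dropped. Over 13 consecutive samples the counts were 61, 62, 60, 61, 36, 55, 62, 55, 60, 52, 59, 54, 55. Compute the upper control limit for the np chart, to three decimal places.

76.597

p̄ = Σdᵢ / (k·n) = 732 / (13 × 300) = 0.18769
UCL = np̄ + 3·√(np̄(1−p̄)) = 56.3077 + 3 × √(56.3077×0.81231) = 56.3077 + 3 × 6.7631 = 76.5969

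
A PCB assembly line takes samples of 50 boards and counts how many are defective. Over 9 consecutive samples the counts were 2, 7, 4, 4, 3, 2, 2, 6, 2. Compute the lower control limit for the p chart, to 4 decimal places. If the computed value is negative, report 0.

p̄ = Σdᵢ / (k·n) = 32 / (9 × 50) = 0.07111
LCL = p̄ − 3·√(p̄(1−p̄)/n) = 0.07111 − 3 × 0.03635 = -0.03793 → 0 (negative, so LCL = 0)

0.0000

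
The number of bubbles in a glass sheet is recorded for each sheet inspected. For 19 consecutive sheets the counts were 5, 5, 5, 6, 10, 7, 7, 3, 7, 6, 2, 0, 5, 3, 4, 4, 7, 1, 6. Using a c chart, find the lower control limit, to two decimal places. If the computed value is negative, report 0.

0.00

c̄ = (5 + 5 + 5 + 6 + 10 + 7 + 7 + 3 + 7 + 6 + 2 + 0 + 5 + 3 + 4 + 4 + 7 + 1 + 6) / 19 = 93 / 19 = 4.8947
LCL = c̄ − 3√c̄ = 4.8947 − 3 × 2.2124 = -1.7425 → 0 (cannot be negative)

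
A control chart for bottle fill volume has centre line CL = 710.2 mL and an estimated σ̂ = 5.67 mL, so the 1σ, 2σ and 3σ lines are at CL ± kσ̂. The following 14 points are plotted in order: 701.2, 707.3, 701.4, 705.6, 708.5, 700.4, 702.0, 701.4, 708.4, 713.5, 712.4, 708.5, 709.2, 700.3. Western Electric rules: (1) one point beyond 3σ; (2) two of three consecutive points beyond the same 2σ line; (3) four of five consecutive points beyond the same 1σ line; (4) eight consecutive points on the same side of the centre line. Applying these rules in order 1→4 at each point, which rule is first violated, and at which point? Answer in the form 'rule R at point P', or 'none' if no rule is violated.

Zone of each point (C = within 1σ̂, B = 1σ̂–2σ̂, A = 2σ̂–3σ̂, * = beyond 3σ̂; sign = side of CL): 1:-B, 2:-C, 3:-B, 4:-C, 5:-C, 6:-B, 7:-B, 8:-B, 9:-C, 10:+C, 11:+C, 12:-C, 13:-C, 14:-B
Rule 4 (eight consecutive points on the same side of the centre line) is satisfied at point 8.

rule 4 at point 8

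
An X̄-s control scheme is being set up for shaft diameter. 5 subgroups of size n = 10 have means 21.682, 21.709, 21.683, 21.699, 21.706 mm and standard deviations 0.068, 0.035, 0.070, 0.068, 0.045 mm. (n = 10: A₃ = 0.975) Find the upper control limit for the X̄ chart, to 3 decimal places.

21.752

X̄̄ = (21.682 + 21.709 + 21.683 + 21.699 + 21.706) / 5 = 21.6958
s̄ = (0.068 + 0.035 + 0.070 + 0.068 + 0.045) / 5 = 0.0572
UCL = X̄̄ + A₃·s̄ = 21.6958 + 0.975 × 0.0572 = 21.7516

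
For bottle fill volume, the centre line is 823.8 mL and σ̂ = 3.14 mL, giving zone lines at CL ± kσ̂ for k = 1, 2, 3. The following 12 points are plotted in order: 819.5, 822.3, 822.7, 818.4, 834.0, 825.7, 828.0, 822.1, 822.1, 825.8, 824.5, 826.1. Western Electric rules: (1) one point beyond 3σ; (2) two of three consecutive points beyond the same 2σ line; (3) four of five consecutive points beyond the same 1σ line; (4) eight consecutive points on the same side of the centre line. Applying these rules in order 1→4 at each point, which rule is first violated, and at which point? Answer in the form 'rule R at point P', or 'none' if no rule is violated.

Zone of each point (C = within 1σ̂, B = 1σ̂–2σ̂, A = 2σ̂–3σ̂, * = beyond 3σ̂; sign = side of CL): 1:-B, 2:-C, 3:-C, 4:-B, 5:+*, 6:+C, 7:+B, 8:-C, 9:-C, 10:+C, 11:+C, 12:+C
Rule 1 (one point beyond the 3σ limits) is satisfied at point 5.

rule 1 at point 5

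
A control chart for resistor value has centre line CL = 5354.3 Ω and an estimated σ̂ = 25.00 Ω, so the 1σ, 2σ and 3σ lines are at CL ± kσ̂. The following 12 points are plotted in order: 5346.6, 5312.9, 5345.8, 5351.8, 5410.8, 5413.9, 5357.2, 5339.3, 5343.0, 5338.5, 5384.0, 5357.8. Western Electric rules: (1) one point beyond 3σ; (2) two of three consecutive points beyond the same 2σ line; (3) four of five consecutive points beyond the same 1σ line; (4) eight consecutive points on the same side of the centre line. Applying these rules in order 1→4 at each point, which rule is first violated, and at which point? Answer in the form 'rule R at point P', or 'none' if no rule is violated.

rule 2 at point 6

Zone of each point (C = within 1σ̂, B = 1σ̂–2σ̂, A = 2σ̂–3σ̂, * = beyond 3σ̂; sign = side of CL): 1:-C, 2:-B, 3:-C, 4:-C, 5:+A, 6:+A, 7:+C, 8:-C, 9:-C, 10:-C, 11:+B, 12:+C
Rule 2 (two of three consecutive points beyond the same 2σ limit) is satisfied at point 6.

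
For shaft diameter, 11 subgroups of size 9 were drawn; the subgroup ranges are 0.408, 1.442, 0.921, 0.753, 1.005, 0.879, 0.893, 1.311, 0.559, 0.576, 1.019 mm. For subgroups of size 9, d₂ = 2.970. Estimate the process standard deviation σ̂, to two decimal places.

0.30

R̄ = (0.408 + 1.442 + 0.921 + 0.753 + 1.005 + 0.879 + 0.893 + 1.311 + 0.559 + 0.576 + 1.019) / 11 = 0.8878
σ̂ = R̄ / d₂ = 0.8878 / 2.970 = 0.2989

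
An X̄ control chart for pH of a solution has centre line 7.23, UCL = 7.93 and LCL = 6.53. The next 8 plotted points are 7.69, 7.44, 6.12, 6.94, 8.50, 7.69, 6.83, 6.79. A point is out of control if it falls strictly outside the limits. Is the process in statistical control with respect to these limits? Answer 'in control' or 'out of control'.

Compare each point to [6.53, 7.93]: sample 3 = 6.12 < LCL; sample 5 = 8.50 > UCL.

out of control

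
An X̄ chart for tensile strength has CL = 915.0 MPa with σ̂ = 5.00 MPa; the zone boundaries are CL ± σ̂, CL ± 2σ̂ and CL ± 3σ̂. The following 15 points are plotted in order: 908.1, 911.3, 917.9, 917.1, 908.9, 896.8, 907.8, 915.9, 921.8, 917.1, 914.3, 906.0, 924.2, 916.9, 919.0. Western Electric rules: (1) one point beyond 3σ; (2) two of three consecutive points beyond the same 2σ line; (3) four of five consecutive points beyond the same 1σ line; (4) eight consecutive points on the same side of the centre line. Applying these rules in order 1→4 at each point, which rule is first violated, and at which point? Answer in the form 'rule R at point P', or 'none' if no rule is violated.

rule 1 at point 6

Zone of each point (C = within 1σ̂, B = 1σ̂–2σ̂, A = 2σ̂–3σ̂, * = beyond 3σ̂; sign = side of CL): 1:-B, 2:-C, 3:+C, 4:+C, 5:-B, 6:-*, 7:-B, 8:+C, 9:+B, 10:+C, 11:-C, 12:-B, 13:+B, 14:+C, 15:+C
Rule 1 (one point beyond the 3σ limits) is satisfied at point 6.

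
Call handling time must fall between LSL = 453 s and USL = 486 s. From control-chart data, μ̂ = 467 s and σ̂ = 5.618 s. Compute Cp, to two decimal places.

0.98

Cp = (USL − LSL) / (6σ̂) = (486 − 453) / (6 × 5.618) = 33.0000 / 33.7080 = 0.9790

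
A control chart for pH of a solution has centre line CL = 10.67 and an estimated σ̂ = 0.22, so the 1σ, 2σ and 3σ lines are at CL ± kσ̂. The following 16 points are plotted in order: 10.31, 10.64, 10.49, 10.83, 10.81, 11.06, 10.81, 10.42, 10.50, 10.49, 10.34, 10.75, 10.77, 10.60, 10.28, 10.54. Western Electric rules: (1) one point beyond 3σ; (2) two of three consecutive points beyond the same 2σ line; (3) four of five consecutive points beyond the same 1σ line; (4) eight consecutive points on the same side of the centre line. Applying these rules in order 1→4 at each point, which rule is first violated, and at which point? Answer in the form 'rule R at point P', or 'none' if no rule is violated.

Zone of each point (C = within 1σ̂, B = 1σ̂–2σ̂, A = 2σ̂–3σ̂, * = beyond 3σ̂; sign = side of CL): 1:-B, 2:-C, 3:-C, 4:+C, 5:+C, 6:+B, 7:+C, 8:-B, 9:-C, 10:-C, 11:-B, 12:+C, 13:+C, 14:-C, 15:-B, 16:-C
No rule fires across all 16 points.

none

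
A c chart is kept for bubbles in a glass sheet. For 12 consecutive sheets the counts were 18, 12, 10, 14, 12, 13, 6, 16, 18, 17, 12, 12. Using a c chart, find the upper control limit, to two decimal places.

24.29

c̄ = (18 + 12 + 10 + 14 + 12 + 13 + 6 + 16 + 18 + 17 + 12 + 12) / 12 = 160 / 12 = 13.3333
UCL = c̄ + 3√c̄ = 13.3333 + 3 × √13.3333 = 13.3333 + 3 × 3.6515 = 24.2878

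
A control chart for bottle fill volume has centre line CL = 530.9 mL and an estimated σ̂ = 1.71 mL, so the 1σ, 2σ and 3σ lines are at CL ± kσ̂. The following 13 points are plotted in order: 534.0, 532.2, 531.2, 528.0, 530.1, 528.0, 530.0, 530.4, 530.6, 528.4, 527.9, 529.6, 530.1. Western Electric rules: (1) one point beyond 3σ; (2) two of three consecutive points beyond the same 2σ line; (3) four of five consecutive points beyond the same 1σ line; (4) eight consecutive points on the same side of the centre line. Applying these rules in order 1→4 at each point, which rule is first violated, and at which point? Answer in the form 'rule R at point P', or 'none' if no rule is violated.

rule 4 at point 11

Zone of each point (C = within 1σ̂, B = 1σ̂–2σ̂, A = 2σ̂–3σ̂, * = beyond 3σ̂; sign = side of CL): 1:+B, 2:+C, 3:+C, 4:-B, 5:-C, 6:-B, 7:-C, 8:-C, 9:-C, 10:-B, 11:-B, 12:-C, 13:-C
Rule 4 (eight consecutive points on the same side of the centre line) is satisfied at point 11.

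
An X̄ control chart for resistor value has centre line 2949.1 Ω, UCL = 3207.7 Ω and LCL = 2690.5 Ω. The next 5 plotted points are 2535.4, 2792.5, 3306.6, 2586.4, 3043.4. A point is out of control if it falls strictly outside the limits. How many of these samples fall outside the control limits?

3

Compare each point to [2690.5, 3207.7]: sample 1 = 2535.4 < LCL; sample 3 = 3306.6 > UCL; sample 4 = 2586.4 < LCL.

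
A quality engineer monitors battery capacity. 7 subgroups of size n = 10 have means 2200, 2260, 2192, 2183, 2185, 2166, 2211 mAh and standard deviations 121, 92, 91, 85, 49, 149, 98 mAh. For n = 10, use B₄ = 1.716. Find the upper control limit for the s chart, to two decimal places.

167.92

s̄ = (121 + 92 + 91 + 85 + 49 + 149 + 98) / 7 = 97.8571
UCL_s = B₄·s̄ = 1.716 × 97.8571 = 167.9229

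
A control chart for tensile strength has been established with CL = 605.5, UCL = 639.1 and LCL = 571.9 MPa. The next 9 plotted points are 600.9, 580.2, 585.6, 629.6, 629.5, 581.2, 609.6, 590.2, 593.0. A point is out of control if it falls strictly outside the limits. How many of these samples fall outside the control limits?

0

All 9 points lie within [571.9, 639.1].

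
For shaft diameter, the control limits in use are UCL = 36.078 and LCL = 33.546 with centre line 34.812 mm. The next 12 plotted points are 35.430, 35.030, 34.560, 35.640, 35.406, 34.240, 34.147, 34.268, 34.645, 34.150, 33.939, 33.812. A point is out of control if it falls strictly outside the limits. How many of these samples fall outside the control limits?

0

All 12 points lie within [33.546, 36.078].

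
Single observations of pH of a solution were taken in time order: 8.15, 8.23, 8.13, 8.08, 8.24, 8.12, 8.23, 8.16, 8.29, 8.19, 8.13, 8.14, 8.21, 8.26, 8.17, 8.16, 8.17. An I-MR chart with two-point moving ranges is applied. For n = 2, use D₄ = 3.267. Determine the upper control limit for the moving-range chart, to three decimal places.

0.249

Moving ranges: 0.08, 0.10, 0.05, 0.16, 0.12, 0.11, 0.07, 0.13, 0.10, 0.06, 0.01, 0.07, 0.05, 0.09, 0.01, 0.01; M̄R̄ = 1.2200 / 16 = 0.0762
UCL_MR = D₄·M̄R̄ = 3.267 × 0.0762 = 0.2491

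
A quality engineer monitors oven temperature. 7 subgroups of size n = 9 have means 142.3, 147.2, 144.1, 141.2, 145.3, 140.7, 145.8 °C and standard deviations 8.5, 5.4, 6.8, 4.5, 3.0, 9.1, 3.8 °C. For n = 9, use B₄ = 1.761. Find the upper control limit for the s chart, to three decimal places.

s̄ = (8.5 + 5.4 + 6.8 + 4.5 + 3.0 + 9.1 + 3.8) / 7 = 5.8714
UCL_s = B₄·s̄ = 1.761 × 5.8714 = 10.3396

10.340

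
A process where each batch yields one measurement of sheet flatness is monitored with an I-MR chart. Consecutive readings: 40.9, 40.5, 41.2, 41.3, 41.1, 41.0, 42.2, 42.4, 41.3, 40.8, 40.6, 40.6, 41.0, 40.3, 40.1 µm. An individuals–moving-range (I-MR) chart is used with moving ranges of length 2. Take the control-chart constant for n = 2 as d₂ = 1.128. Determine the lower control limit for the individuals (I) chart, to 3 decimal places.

39.880

X̄ = (40.9 + 40.5 + 41.2 + 41.3 + 41.1 + 41.0 + 42.2 + 42.4 + 41.3 + 40.8 + 40.6 + 40.6 + 41.0 + 40.3 + 40.1) / 15 = 41.0200
Moving ranges: 0.4, 0.7, 0.1, 0.2, 0.1, 1.2, 0.2, 1.1, 0.5, 0.2, 0.0, 0.4, 0.7, 0.2; M̄R̄ = 6.0000 / 14 = 0.4286
LCL = X̄ − 3·M̄R̄/d₂ = 41.0200 − 3 × 0.4286 / 1.128 = 39.8802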